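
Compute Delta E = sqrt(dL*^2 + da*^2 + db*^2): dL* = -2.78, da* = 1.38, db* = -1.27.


Formula: Delta E = sqrt(dL*^2 + da*^2 + db*^2)
Step 1: dL*^2 = (-2.78)^2 = 7.7284
Step 2: da*^2 = 1.38^2 = 1.9044
Step 3: db*^2 = (-1.27)^2 = 1.6129
Step 4: Sum = 7.7284 + 1.9044 + 1.6129 = 11.2457
Step 5: Delta E = sqrt(11.2457) = 3.35

3.35 Delta E


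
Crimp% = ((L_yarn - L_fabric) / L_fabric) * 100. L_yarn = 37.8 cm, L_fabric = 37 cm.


Formula: Crimp% = ((L_yarn - L_fabric) / L_fabric) * 100
Step 1: Extension = 37.8 - 37 = 0.8 cm
Step 2: Crimp% = (0.8 / 37) * 100
Step 3: Crimp% = 0.021622 * 100 = 2.1622% ≈ 2.2%

2.2%


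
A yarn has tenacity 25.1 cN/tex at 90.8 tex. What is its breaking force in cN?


Formula: Breaking force = Tenacity * Linear density
F = 25.1 cN/tex * 90.8 tex
F = 2279.08 cN

2279.08 cN


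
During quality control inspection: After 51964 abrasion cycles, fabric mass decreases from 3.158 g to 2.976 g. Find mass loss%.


Formula: Mass loss% = ((m_before - m_after) / m_before) * 100
Step 1: Mass loss = 3.158 - 2.976 = 0.182 g
Step 2: Ratio = 0.182 / 3.158 = 0.0576314
Step 3: Mass loss% = 0.0576314 * 100 = 5.76314% ≈ 5.76%

5.76%


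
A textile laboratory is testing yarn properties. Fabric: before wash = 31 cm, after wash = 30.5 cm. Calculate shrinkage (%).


Formula: Shrinkage% = ((L_before - L_after) / L_before) * 100
Step 1: Shrinkage = 31 - 30.5 = 0.5 cm
Step 2: Shrinkage% = (0.5 / 31) * 100
Step 3: Shrinkage% = 0.016129 * 100 = 1.6129% ≈ 1.6%

1.6%


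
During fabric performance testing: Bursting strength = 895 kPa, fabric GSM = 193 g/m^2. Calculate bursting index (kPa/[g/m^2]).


Formula: Bursting Index = Bursting Strength / Fabric GSM
BI = 895 kPa / 193 g/m^2
BI = 4.637 kPa/(g/m^2)

4.637 kPa/(g/m^2)


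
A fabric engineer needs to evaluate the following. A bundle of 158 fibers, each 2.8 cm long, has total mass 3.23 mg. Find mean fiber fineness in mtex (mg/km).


Formula: fineness (mtex) = mass (mg) / total length (km) = (mass_mg / total_length_m) * 1000
Step 1: Convert fiber length: 2.8 cm = 0.028 m
Step 2: Total fiber length = 158 * 0.028 = 4.424 m
Step 3: Linear density = 3.23 mg / 4.424 m = 0.7301 mg/m
Step 4: fineness = 0.7301 * 1000 = 730.1 mtex

730.1 mtex


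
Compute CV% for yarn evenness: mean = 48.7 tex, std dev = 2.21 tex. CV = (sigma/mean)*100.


Formula: CV% = (standard deviation / mean) * 100
Step 1: Ratio = 2.21 / 48.7 = 0.04538
Step 2: CV% = 0.04538 * 100 = 4.538% ≈ 4.5%

4.5%


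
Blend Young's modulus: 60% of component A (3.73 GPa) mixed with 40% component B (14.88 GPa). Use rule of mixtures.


Formula: Blend property = (fraction_A * property_A) + (fraction_B * property_B)
Step 1: Contribution A = 60/100 * 3.73 GPa = 2.238 GPa
Step 2: Contribution B = 40/100 * 14.88 GPa = 5.952 GPa
Step 3: Blend Young's modulus = 2.238 + 5.952 = 8.19 GPa

8.19 GPa


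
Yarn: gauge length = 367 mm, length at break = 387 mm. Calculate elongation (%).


Formula: Elongation (%) = ((L_break - L0) / L0) * 100
Step 1: Extension = 387 - 367 = 20 mm
Step 2: Elongation = (20 / 367) * 100
Step 3: Elongation = 0.054496 * 100 = 5.4496% ≈ 5.4%

5.4%


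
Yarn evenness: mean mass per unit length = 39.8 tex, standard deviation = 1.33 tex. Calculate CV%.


Formula: CV% = (standard deviation / mean) * 100
Step 1: Ratio = 1.33 / 39.8 = 0.033417
Step 2: CV% = 0.033417 * 100 = 3.3417% ≈ 3.3%

3.3%


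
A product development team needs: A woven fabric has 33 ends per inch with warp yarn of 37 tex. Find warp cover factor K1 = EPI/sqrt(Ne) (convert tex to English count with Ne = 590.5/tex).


Formula: K1 = EPI / sqrt(Ne), with Ne = 590.5 / tex_warp
Step 1: Ne = 590.5 / 37 = 15.959
Step 2: sqrt(Ne) = sqrt(15.959) = 3.9949
Step 3: K1 = 33 / 3.9949 = 8.3

8.3


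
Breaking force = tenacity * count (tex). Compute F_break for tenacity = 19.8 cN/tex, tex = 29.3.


Formula: Breaking force = Tenacity * Linear density
F = 19.8 cN/tex * 29.3 tex
F = 580.14 cN

580.14 cN


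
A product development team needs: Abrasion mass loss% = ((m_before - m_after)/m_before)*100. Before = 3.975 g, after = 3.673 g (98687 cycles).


Formula: Mass loss% = ((m_before - m_after) / m_before) * 100
Step 1: Mass loss = 3.975 - 3.673 = 0.302 g
Step 2: Ratio = 0.302 / 3.975 = 0.0759748
Step 3: Mass loss% = 0.0759748 * 100 = 7.59748% ≈ 7.60%

7.60%


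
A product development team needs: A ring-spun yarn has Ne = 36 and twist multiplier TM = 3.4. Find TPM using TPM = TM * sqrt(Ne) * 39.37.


Formula: TPM = TM * sqrt(Ne) * 39.37
Step 1: sqrt(Ne) = sqrt(36) = 6
Step 2: TM * sqrt(Ne) = 3.4 * 6 = 20.4
Step 3: TPM = 20.4 * 39.37 = 803 twists/m

803 twists/m


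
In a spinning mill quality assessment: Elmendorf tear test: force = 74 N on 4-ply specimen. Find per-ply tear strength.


Formula: Per-ply strength = Total force / Number of plies
Per-ply = 74 N / 4
Per-ply = 18.5 N

18.5 N


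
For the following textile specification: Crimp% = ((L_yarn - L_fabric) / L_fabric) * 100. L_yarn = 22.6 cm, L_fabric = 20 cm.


Formula: Crimp% = ((L_yarn - L_fabric) / L_fabric) * 100
Step 1: Extension = 22.6 - 20 = 2.6 cm
Step 2: Crimp% = (2.6 / 20) * 100
Step 3: Crimp% = 0.13 * 100 = 13.0%

13.0%


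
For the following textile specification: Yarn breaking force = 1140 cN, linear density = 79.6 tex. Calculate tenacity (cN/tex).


Formula: Tenacity = Breaking force / Linear density
Tenacity = 1140 cN / 79.6 tex
Tenacity = 14.32 cN/tex

14.32 cN/tex


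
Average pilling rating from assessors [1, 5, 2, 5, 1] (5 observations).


Formula: Mean = sum / count
Sum = 1 + 5 + 2 + 5 + 1 = 14
Mean = 14 / 5 = 2.8

2.8


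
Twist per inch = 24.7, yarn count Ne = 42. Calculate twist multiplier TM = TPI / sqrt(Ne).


Formula: TM = TPI / sqrt(Ne)
Step 1: sqrt(Ne) = sqrt(42) = 6.4807
Step 2: TM = 24.7 / 6.4807 = 3.81

3.81 TM


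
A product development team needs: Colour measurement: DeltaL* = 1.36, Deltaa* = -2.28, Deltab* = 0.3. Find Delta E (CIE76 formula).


Formula: Delta E = sqrt(dL*^2 + da*^2 + db*^2)
Step 1: dL*^2 = 1.36^2 = 1.8496
Step 2: da*^2 = (-2.28)^2 = 5.1984
Step 3: db*^2 = 0.3^2 = 0.09
Step 4: Sum = 1.8496 + 5.1984 + 0.09 = 7.138
Step 5: Delta E = sqrt(7.138) = 2.67

2.67 Delta E


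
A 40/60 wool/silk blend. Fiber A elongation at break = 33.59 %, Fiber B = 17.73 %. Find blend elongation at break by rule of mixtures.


Formula: Blend property = (fraction_A * property_A) + (fraction_B * property_B)
Step 1: Contribution A = 40/100 * 33.59 % = 13.436 %
Step 2: Contribution B = 60/100 * 17.73 % = 10.638 %
Step 3: Blend elongation at break = 13.436 + 10.638 = 24.074 %

24.074 %


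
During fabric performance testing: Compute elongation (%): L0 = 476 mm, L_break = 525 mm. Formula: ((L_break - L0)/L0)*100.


Formula: Elongation (%) = ((L_break - L0) / L0) * 100
Step 1: Extension = 525 - 476 = 49 mm
Step 2: Elongation = (49 / 476) * 100
Step 3: Elongation = 0.102941 * 100 = 10.2941% ≈ 10.3%

10.3%


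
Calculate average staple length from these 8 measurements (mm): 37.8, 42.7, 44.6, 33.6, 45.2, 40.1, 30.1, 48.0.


Formula: Mean = sum of lengths / count
Sum = 37.8 + 42.7 + 44.6 + 33.6 + 45.2 + 40.1 + 30.1 + 48.0
Sum = 322.1 mm
Mean = 322.1 / 8 = 40.26 mm

40.26 mm


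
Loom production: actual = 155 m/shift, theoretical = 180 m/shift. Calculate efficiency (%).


Formula: Efficiency% = (Actual output / Theoretical output) * 100
Efficiency% = (155 / 180) * 100
Efficiency% = 0.861111 * 100 = 86.1111% ≈ 86.1%

86.1%


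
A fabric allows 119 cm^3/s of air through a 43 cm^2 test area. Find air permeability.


Formula: Air Permeability = Airflow / Test Area
AP = 119 cm^3/s / 43 cm^2
AP = 2.8 cm^3/s/cm^2

2.8 cm^3/s/cm^2


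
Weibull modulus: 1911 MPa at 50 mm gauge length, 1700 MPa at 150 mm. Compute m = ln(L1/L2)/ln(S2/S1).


Formula: m = ln(L1/L2) / ln(S2/S1)
Step 1: ln(L1/L2) = ln(50/150) = -1.09861
Step 2: S2/S1 = 1700/1911 = 0.88959
Step 3: ln(S2/S1) = ln(0.88959) = -0.11699
Step 4: m = -1.09861 / -0.11699 = 9.39

9.39 (Weibull m)


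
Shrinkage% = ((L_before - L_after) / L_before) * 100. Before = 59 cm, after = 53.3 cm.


Formula: Shrinkage% = ((L_before - L_after) / L_before) * 100
Step 1: Shrinkage = 59 - 53.3 = 5.7 cm
Step 2: Shrinkage% = (5.7 / 59) * 100
Step 3: Shrinkage% = 0.09661 * 100 = 9.661% ≈ 9.7%

9.7%


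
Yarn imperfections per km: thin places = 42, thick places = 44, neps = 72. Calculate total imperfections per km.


Formula: Total = thin places + thick places + neps
Total = 42 + 44 + 72
Total = 158 imperfections/km

158 imperfections/km


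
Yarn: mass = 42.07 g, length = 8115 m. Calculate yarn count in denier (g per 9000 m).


Formula: den = (mass_g / length_m) * 9000
Substituting: den = (42.07 / 8115) * 9000
Intermediate: 42.07 / 8115 = 0.00518423 g/m
den = 0.00518423 * 9000 = 46.7 denier

46.7 denier


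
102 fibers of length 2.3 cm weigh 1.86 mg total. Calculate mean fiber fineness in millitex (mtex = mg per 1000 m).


Formula: fineness (mtex) = mass (mg) / total length (km) = (mass_mg / total_length_m) * 1000
Step 1: Convert fiber length: 2.3 cm = 0.023 m
Step 2: Total fiber length = 102 * 0.023 = 2.346 m
Step 3: Linear density = 1.86 mg / 2.346 m = 0.7928 mg/m
Step 4: fineness = 0.7928 * 1000 = 792.8 mtex

792.8 mtex


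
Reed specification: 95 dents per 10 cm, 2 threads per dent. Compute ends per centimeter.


Formula: EPC = (dents per 10 cm * ends per dent) / 10
Step 1: Total ends per 10 cm = 95 * 2 = 190
Step 2: EPC = 190 / 10 = 19.0 ends/cm

19.0 ends/cm


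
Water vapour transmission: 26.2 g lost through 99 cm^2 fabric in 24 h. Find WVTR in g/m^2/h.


Formula: WVTR = mass_loss / (area * time)
Step 1: Convert area: 99 cm^2 = 0.0099 m^2
Step 2: WVTR = 26.2 g / (0.0099 m^2 * 24 h)
Step 3: WVTR = 26.2 / 0.2376 = 110.3 g/m^2/h

110.3 g/m^2/h


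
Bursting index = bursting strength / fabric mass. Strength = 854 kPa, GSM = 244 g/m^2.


Formula: Bursting Index = Bursting Strength / Fabric GSM
BI = 854 kPa / 244 g/m^2
BI = 3.500 kPa/(g/m^2)

3.500 kPa/(g/m^2)


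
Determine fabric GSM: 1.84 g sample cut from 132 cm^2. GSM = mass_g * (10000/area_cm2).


Formula: GSM = mass_g / area_m2
Step 1: Convert area: 132 cm^2 = 132 / 10000 = 0.0132 m^2
Step 2: GSM = 1.84 g / 0.0132 m^2 = 139.4 g/m^2

139.4 g/m^2


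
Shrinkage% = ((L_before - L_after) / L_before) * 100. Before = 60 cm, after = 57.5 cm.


Formula: Shrinkage% = ((L_before - L_after) / L_before) * 100
Step 1: Shrinkage = 60 - 57.5 = 2.5 cm
Step 2: Shrinkage% = (2.5 / 60) * 100
Step 3: Shrinkage% = 0.041667 * 100 = 4.1667% ≈ 4.2%

4.2%


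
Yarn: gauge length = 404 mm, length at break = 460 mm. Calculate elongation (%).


Formula: Elongation (%) = ((L_break - L0) / L0) * 100
Step 1: Extension = 460 - 404 = 56 mm
Step 2: Elongation = (56 / 404) * 100
Step 3: Elongation = 0.138614 * 100 = 13.8614% ≈ 13.9%

13.9%


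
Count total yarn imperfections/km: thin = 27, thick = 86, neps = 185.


Formula: Total = thin places + thick places + neps
Total = 27 + 86 + 185
Total = 298 imperfections/km

298 imperfections/km


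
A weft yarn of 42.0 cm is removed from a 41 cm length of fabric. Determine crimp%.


Formula: Crimp% = ((L_yarn - L_fabric) / L_fabric) * 100
Step 1: Extension = 42.0 - 41 = 1.0 cm
Step 2: Crimp% = (1.0 / 41) * 100
Step 3: Crimp% = 0.02439 * 100 = 2.439% ≈ 2.4%

2.4%


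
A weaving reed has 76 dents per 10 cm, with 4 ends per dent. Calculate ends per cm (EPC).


Formula: EPC = (dents per 10 cm * ends per dent) / 10
Step 1: Total ends per 10 cm = 76 * 4 = 304
Step 2: EPC = 304 / 10 = 30.4 ends/cm

30.4 ends/cm


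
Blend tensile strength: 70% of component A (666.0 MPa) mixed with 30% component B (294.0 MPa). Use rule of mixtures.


Formula: Blend property = (fraction_A * property_A) + (fraction_B * property_B)
Step 1: Contribution A = 70/100 * 666.0 MPa = 466.2 MPa
Step 2: Contribution B = 30/100 * 294.0 MPa = 88.2 MPa
Step 3: Blend tensile strength = 466.2 + 88.2 = 554.4 MPa

554.4 MPa


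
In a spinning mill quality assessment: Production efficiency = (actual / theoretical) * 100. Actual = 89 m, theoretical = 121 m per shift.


Formula: Efficiency% = (Actual output / Theoretical output) * 100
Efficiency% = (89 / 121) * 100
Efficiency% = 0.735537 * 100 = 73.5537% ≈ 73.6%

73.6%


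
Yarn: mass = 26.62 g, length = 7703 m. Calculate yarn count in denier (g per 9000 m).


Formula: den = (mass_g / length_m) * 9000
Substituting: den = (26.62 / 7703) * 9000
Intermediate: 26.62 / 7703 = 0.0034558 g/m
den = 0.0034558 * 9000 = 31.1 denier

31.1 denier


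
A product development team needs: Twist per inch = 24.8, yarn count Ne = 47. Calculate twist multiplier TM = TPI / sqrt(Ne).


Formula: TM = TPI / sqrt(Ne)
Step 1: sqrt(Ne) = sqrt(47) = 6.8557
Step 2: TM = 24.8 / 6.8557 = 3.62

3.62 TM


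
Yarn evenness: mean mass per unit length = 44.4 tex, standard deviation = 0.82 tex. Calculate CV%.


Formula: CV% = (standard deviation / mean) * 100
Step 1: Ratio = 0.82 / 44.4 = 0.018468
Step 2: CV% = 0.018468 * 100 = 1.8468% ≈ 1.8%

1.8%


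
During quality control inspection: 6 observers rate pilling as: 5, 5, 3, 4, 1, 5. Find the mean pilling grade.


Formula: Mean = sum / count
Sum = 5 + 5 + 3 + 4 + 1 + 5 = 23
Mean = 23 / 6 = 3.8

3.8


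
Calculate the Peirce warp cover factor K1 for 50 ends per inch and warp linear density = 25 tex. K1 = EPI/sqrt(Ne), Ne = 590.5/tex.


Formula: K1 = EPI / sqrt(Ne), with Ne = 590.5 / tex_warp
Step 1: Ne = 590.5 / 25 = 23.62
Step 2: sqrt(Ne) = sqrt(23.62) = 4.86
Step 3: K1 = 50 / 4.86 = 10.3

10.3


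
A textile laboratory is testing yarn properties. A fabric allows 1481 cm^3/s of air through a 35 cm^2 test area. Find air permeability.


Formula: Air Permeability = Airflow / Test Area
AP = 1481 cm^3/s / 35 cm^2
AP = 42.3 cm^3/s/cm^2

42.3 cm^3/s/cm^2


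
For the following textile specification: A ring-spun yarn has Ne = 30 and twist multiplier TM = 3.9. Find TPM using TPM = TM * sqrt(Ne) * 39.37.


Formula: TPM = TM * sqrt(Ne) * 39.37
Step 1: sqrt(Ne) = sqrt(30) = 5.4772
Step 2: TM * sqrt(Ne) = 3.9 * 5.4772 = 21.3611
Step 3: TPM = 21.3611 * 39.37 = 841 twists/m

841 twists/m


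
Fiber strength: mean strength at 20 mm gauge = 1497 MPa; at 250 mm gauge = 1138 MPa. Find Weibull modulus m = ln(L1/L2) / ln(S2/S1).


Formula: m = ln(L1/L2) / ln(S2/S1)
Step 1: ln(L1/L2) = ln(20/250) = -2.52573
Step 2: S2/S1 = 1138/1497 = 0.76019
Step 3: ln(S2/S1) = ln(0.76019) = -0.27419
Step 4: m = -2.52573 / -0.27419 = 9.21

9.21 (Weibull m)


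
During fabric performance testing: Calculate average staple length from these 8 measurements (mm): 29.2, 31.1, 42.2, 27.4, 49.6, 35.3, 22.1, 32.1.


Formula: Mean = sum of lengths / count
Sum = 29.2 + 31.1 + 42.2 + 27.4 + 49.6 + 35.3 + 22.1 + 32.1
Sum = 269.0 mm
Mean = 269.0 / 8 = 33.63 mm

33.63 mm


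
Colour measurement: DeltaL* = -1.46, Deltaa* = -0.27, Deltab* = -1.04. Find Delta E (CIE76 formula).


Formula: Delta E = sqrt(dL*^2 + da*^2 + db*^2)
Step 1: dL*^2 = (-1.46)^2 = 2.1316
Step 2: da*^2 = (-0.27)^2 = 0.0729
Step 3: db*^2 = (-1.04)^2 = 1.0816
Step 4: Sum = 2.1316 + 0.0729 + 1.0816 = 3.2861
Step 5: Delta E = sqrt(3.2861) = 1.81

1.81 Delta E


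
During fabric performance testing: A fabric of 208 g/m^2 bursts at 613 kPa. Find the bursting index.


Formula: Bursting Index = Bursting Strength / Fabric GSM
BI = 613 kPa / 208 g/m^2
BI = 2.947 kPa/(g/m^2)

2.947 kPa/(g/m^2)


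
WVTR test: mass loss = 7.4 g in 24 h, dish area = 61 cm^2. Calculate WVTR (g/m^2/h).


Formula: WVTR = mass_loss / (area * time)
Step 1: Convert area: 61 cm^2 = 0.0061 m^2
Step 2: WVTR = 7.4 g / (0.0061 m^2 * 24 h)
Step 3: WVTR = 7.4 / 0.1464 = 50.5 g/m^2/h

50.5 g/m^2/h


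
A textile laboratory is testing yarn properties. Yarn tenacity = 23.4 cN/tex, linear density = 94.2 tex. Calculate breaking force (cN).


Formula: Breaking force = Tenacity * Linear density
F = 23.4 cN/tex * 94.2 tex
F = 2204.28 cN

2204.28 cN


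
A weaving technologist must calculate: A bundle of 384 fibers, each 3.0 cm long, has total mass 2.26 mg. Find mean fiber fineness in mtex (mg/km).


Formula: fineness (mtex) = mass (mg) / total length (km) = (mass_mg / total_length_m) * 1000
Step 1: Convert fiber length: 3.0 cm = 0.03 m
Step 2: Total fiber length = 384 * 0.03 = 11.52 m
Step 3: Linear density = 2.26 mg / 11.52 m = 0.1962 mg/m
Step 4: fineness = 0.1962 * 1000 = 196.2 mtex

196.2 mtex


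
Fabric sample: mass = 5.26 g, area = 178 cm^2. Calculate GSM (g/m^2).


Formula: GSM = mass_g / area_m2
Step 1: Convert area: 178 cm^2 = 178 / 10000 = 0.0178 m^2
Step 2: GSM = 5.26 g / 0.0178 m^2 = 295.5 g/m^2

295.5 g/m^2


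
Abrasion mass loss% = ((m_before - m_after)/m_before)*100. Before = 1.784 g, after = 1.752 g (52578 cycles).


Formula: Mass loss% = ((m_before - m_after) / m_before) * 100
Step 1: Mass loss = 1.784 - 1.752 = 0.032 g
Step 2: Ratio = 0.032 / 1.784 = 0.0179372
Step 3: Mass loss% = 0.0179372 * 100 = 1.79372% ≈ 1.79%

1.79%


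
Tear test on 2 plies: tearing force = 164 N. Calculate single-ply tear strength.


Formula: Per-ply strength = Total force / Number of plies
Per-ply = 164 N / 2
Per-ply = 82 N

82 N


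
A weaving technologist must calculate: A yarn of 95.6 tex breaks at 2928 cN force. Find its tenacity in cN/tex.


Formula: Tenacity = Breaking force / Linear density
Tenacity = 2928 cN / 95.6 tex
Tenacity = 30.63 cN/tex

30.63 cN/tex


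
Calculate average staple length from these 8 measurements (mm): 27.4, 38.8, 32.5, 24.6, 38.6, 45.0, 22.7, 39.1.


Formula: Mean = sum of lengths / count
Sum = 27.4 + 38.8 + 32.5 + 24.6 + 38.6 + 45.0 + 22.7 + 39.1
Sum = 268.7 mm
Mean = 268.7 / 8 = 33.59 mm

33.59 mm


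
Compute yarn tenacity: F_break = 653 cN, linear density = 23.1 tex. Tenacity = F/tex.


Formula: Tenacity = Breaking force / Linear density
Tenacity = 653 cN / 23.1 tex
Tenacity = 28.27 cN/tex

28.27 cN/tex


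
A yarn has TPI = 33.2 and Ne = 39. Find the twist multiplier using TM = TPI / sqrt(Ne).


Formula: TM = TPI / sqrt(Ne)
Step 1: sqrt(Ne) = sqrt(39) = 6.245
Step 2: TM = 33.2 / 6.245 = 5.32

5.32 TM


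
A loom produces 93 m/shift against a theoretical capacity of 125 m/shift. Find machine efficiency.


Formula: Efficiency% = (Actual output / Theoretical output) * 100
Efficiency% = (93 / 125) * 100
Efficiency% = 0.744 * 100 = 74.4%

74.4%


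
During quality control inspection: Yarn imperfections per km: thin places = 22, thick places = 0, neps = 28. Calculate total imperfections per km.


Formula: Total = thin places + thick places + neps
Total = 22 + 0 + 28
Total = 50 imperfections/km

50 imperfections/km


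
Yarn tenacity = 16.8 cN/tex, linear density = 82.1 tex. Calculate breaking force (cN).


Formula: Breaking force = Tenacity * Linear density
F = 16.8 cN/tex * 82.1 tex
F = 1379.28 cN

1379.28 cN


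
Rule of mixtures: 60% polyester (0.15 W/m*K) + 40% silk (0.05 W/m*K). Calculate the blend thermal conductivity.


Formula: Blend property = (fraction_A * property_A) + (fraction_B * property_B)
Step 1: Contribution A = 60/100 * 0.15 W/m*K = 0.09 W/m*K
Step 2: Contribution B = 40/100 * 0.05 W/m*K = 0.02 W/m*K
Step 3: Blend thermal conductivity = 0.09 + 0.02 = 0.11 W/m*K

0.11 W/m*K


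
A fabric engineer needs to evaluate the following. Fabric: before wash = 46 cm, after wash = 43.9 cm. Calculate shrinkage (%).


Formula: Shrinkage% = ((L_before - L_after) / L_before) * 100
Step 1: Shrinkage = 46 - 43.9 = 2.1 cm
Step 2: Shrinkage% = (2.1 / 46) * 100
Step 3: Shrinkage% = 0.045652 * 100 = 4.5652% ≈ 4.6%

4.6%


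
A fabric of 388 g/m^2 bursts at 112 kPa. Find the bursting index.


Formula: Bursting Index = Bursting Strength / Fabric GSM
BI = 112 kPa / 388 g/m^2
BI = 0.289 kPa/(g/m^2)

0.289 kPa/(g/m^2)


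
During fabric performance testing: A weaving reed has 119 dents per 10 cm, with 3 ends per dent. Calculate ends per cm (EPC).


Formula: EPC = (dents per 10 cm * ends per dent) / 10
Step 1: Total ends per 10 cm = 119 * 3 = 357
Step 2: EPC = 357 / 10 = 35.7 ends/cm

35.7 ends/cm


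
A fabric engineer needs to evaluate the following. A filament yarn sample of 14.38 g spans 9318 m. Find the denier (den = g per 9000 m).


Formula: den = (mass_g / length_m) * 9000
Substituting: den = (14.38 / 9318) * 9000
Intermediate: 14.38 / 9318 = 0.00154325 g/m
den = 0.00154325 * 9000 = 13.9 denier

13.9 denier


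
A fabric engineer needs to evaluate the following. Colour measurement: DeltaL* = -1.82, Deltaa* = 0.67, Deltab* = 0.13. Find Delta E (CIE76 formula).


Formula: Delta E = sqrt(dL*^2 + da*^2 + db*^2)
Step 1: dL*^2 = (-1.82)^2 = 3.3124
Step 2: da*^2 = 0.67^2 = 0.4489
Step 3: db*^2 = 0.13^2 = 0.0169
Step 4: Sum = 3.3124 + 0.4489 + 0.0169 = 3.7782
Step 5: Delta E = sqrt(3.7782) = 1.94

1.94 Delta E


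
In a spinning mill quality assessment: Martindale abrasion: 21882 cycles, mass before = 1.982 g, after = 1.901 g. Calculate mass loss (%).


Formula: Mass loss% = ((m_before - m_after) / m_before) * 100
Step 1: Mass loss = 1.982 - 1.901 = 0.081 g
Step 2: Ratio = 0.081 / 1.982 = 0.0408678
Step 3: Mass loss% = 0.0408678 * 100 = 4.08678% ≈ 4.09%

4.09%


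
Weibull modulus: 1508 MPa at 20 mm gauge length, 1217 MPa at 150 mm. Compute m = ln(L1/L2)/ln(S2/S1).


Formula: m = ln(L1/L2) / ln(S2/S1)
Step 1: ln(L1/L2) = ln(20/150) = -2.01490
Step 2: S2/S1 = 1217/1508 = 0.80703
Step 3: ln(S2/S1) = ln(0.80703) = -0.21439
Step 4: m = -2.01490 / -0.21439 = 9.40

9.40 (Weibull m)


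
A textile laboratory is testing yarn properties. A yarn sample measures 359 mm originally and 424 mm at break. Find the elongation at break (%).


Formula: Elongation (%) = ((L_break - L0) / L0) * 100
Step 1: Extension = 424 - 359 = 65 mm
Step 2: Elongation = (65 / 359) * 100
Step 3: Elongation = 0.181058 * 100 = 18.1058% ≈ 18.1%

18.1%


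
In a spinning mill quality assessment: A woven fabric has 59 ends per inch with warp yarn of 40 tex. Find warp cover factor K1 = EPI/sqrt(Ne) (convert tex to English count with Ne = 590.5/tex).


Formula: K1 = EPI / sqrt(Ne), with Ne = 590.5 / tex_warp
Step 1: Ne = 590.5 / 40 = 14.763
Step 2: sqrt(Ne) = sqrt(14.763) = 3.8423
Step 3: K1 = 59 / 3.8423 = 15.4

15.4


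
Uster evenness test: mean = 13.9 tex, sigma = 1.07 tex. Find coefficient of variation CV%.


Formula: CV% = (standard deviation / mean) * 100
Step 1: Ratio = 1.07 / 13.9 = 0.076978
Step 2: CV% = 0.076978 * 100 = 7.6978% ≈ 7.7%

7.7%


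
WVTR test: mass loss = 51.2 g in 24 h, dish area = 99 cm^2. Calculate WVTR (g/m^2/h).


Formula: WVTR = mass_loss / (area * time)
Step 1: Convert area: 99 cm^2 = 0.0099 m^2
Step 2: WVTR = 51.2 g / (0.0099 m^2 * 24 h)
Step 3: WVTR = 51.2 / 0.2376 = 215.5 g/m^2/h

215.5 g/m^2/h


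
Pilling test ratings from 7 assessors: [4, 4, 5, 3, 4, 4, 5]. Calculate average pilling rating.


Formula: Mean = sum / count
Sum = 4 + 4 + 5 + 3 + 4 + 4 + 5 = 29
Mean = 29 / 7 = 4.1

4.1


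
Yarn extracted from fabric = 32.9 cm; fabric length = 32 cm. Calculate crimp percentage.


Formula: Crimp% = ((L_yarn - L_fabric) / L_fabric) * 100
Step 1: Extension = 32.9 - 32 = 0.9 cm
Step 2: Crimp% = (0.9 / 32) * 100
Step 3: Crimp% = 0.028125 * 100 = 2.8125% ≈ 2.8%

2.8%


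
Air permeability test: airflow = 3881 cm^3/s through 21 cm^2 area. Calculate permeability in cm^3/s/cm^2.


Formula: Air Permeability = Airflow / Test Area
AP = 3881 cm^3/s / 21 cm^2
AP = 184.8 cm^3/s/cm^2

184.8 cm^3/s/cm^2


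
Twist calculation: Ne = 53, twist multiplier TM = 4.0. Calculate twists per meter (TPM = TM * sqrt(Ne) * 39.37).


Formula: TPM = TM * sqrt(Ne) * 39.37
Step 1: sqrt(Ne) = sqrt(53) = 7.2801
Step 2: TM * sqrt(Ne) = 4.0 * 7.2801 = 29.1204
Step 3: TPM = 29.1204 * 39.37 = 1146 twists/m

1146 twists/m


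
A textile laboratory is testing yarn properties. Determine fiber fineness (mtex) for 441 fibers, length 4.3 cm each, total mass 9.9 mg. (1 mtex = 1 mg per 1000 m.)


Formula: fineness (mtex) = mass (mg) / total length (km) = (mass_mg / total_length_m) * 1000
Step 1: Convert fiber length: 4.3 cm = 0.043 m
Step 2: Total fiber length = 441 * 0.043 = 18.963 m
Step 3: Linear density = 9.9 mg / 18.963 m = 0.5221 mg/m
Step 4: fineness = 0.5221 * 1000 = 522.1 mtex

522.1 mtex


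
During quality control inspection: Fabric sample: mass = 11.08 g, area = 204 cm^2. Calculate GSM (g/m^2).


Formula: GSM = mass_g / area_m2
Step 1: Convert area: 204 cm^2 = 204 / 10000 = 0.0204 m^2
Step 2: GSM = 11.08 g / 0.0204 m^2 = 543.1 g/m^2

543.1 g/m^2


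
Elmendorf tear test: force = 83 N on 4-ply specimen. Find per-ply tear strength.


Formula: Per-ply strength = Total force / Number of plies
Per-ply = 83 N / 4
Per-ply = 20.75 N

20.75 N


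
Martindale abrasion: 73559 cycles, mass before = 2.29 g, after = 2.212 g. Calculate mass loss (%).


Formula: Mass loss% = ((m_before - m_after) / m_before) * 100
Step 1: Mass loss = 2.29 - 2.212 = 0.078 g
Step 2: Ratio = 0.078 / 2.29 = 0.0340611
Step 3: Mass loss% = 0.0340611 * 100 = 3.40611% ≈ 3.41%

3.41%


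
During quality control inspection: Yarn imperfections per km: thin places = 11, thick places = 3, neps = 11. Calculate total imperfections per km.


Formula: Total = thin places + thick places + neps
Total = 11 + 3 + 11
Total = 25 imperfections/km

25 imperfections/km


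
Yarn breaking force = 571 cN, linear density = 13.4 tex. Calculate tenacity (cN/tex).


Formula: Tenacity = Breaking force / Linear density
Tenacity = 571 cN / 13.4 tex
Tenacity = 42.61 cN/tex

42.61 cN/tex


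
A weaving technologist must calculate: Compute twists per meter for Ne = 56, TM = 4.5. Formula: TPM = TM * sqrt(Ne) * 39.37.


Formula: TPM = TM * sqrt(Ne) * 39.37
Step 1: sqrt(Ne) = sqrt(56) = 7.4833
Step 2: TM * sqrt(Ne) = 4.5 * 7.4833 = 33.6749
Step 3: TPM = 33.6749 * 39.37 = 1326 twists/m

1326 twists/m


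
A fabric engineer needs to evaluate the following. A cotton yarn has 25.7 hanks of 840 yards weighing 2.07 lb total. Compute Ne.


Formula: Ne = hanks / mass_lb
Substituting: Ne = 25.7 / 2.07
Ne = 12.4

12.4 Ne


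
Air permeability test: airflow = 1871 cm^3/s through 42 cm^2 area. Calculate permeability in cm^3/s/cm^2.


Formula: Air Permeability = Airflow / Test Area
AP = 1871 cm^3/s / 42 cm^2
AP = 44.5 cm^3/s/cm^2

44.5 cm^3/s/cm^2


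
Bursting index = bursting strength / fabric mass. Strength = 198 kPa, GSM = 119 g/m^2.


Formula: Bursting Index = Bursting Strength / Fabric GSM
BI = 198 kPa / 119 g/m^2
BI = 1.664 kPa/(g/m^2)

1.664 kPa/(g/m^2)


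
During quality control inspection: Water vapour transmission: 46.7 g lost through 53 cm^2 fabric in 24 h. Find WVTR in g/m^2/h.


Formula: WVTR = mass_loss / (area * time)
Step 1: Convert area: 53 cm^2 = 0.0053 m^2
Step 2: WVTR = 46.7 g / (0.0053 m^2 * 24 h)
Step 3: WVTR = 46.7 / 0.1272 = 367.1 g/m^2/h

367.1 g/m^2/h


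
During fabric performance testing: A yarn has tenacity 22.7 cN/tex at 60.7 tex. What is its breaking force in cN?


Formula: Breaking force = Tenacity * Linear density
F = 22.7 cN/tex * 60.7 tex
F = 1377.89 cN

1377.89 cN


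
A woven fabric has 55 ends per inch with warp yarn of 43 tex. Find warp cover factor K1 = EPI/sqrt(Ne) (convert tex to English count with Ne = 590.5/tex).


Formula: K1 = EPI / sqrt(Ne), with Ne = 590.5 / tex_warp
Step 1: Ne = 590.5 / 43 = 13.733
Step 2: sqrt(Ne) = sqrt(13.733) = 3.7058
Step 3: K1 = 55 / 3.7058 = 14.8

14.8


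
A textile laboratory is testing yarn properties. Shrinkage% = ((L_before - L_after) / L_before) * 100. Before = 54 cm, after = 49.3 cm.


Formula: Shrinkage% = ((L_before - L_after) / L_before) * 100
Step 1: Shrinkage = 54 - 49.3 = 4.7 cm
Step 2: Shrinkage% = (4.7 / 54) * 100
Step 3: Shrinkage% = 0.087037 * 100 = 8.7037% ≈ 8.7%

8.7%


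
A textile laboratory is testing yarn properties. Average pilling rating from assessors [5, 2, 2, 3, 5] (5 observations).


Formula: Mean = sum / count
Sum = 5 + 2 + 2 + 3 + 5 = 17
Mean = 17 / 5 = 3.4

3.4


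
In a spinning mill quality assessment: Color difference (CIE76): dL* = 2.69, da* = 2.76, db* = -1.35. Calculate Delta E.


Formula: Delta E = sqrt(dL*^2 + da*^2 + db*^2)
Step 1: dL*^2 = 2.69^2 = 7.2361
Step 2: da*^2 = 2.76^2 = 7.6176
Step 3: db*^2 = (-1.35)^2 = 1.8225
Step 4: Sum = 7.2361 + 7.6176 + 1.8225 = 16.6762
Step 5: Delta E = sqrt(16.6762) = 4.08

4.08 Delta E


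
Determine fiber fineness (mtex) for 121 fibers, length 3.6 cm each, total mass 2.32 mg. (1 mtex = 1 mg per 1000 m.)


Formula: fineness (mtex) = mass (mg) / total length (km) = (mass_mg / total_length_m) * 1000
Step 1: Convert fiber length: 3.6 cm = 0.036 m
Step 2: Total fiber length = 121 * 0.036 = 4.356 m
Step 3: Linear density = 2.32 mg / 4.356 m = 0.5326 mg/m
Step 4: fineness = 0.5326 * 1000 = 532.6 mtex

532.6 mtex


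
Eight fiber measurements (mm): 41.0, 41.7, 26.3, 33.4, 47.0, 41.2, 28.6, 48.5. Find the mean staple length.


Formula: Mean = sum of lengths / count
Sum = 41.0 + 41.7 + 26.3 + 33.4 + 47.0 + 41.2 + 28.6 + 48.5
Sum = 307.7 mm
Mean = 307.7 / 8 = 38.46 mm

38.46 mm


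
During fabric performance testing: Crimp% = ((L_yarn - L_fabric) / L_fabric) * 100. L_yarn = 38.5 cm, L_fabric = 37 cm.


Formula: Crimp% = ((L_yarn - L_fabric) / L_fabric) * 100
Step 1: Extension = 38.5 - 37 = 1.5 cm
Step 2: Crimp% = (1.5 / 37) * 100
Step 3: Crimp% = 0.040541 * 100 = 4.0541% ≈ 4.1%

4.1%


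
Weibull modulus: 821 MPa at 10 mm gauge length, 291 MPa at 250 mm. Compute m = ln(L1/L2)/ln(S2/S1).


Formula: m = ln(L1/L2) / ln(S2/S1)
Step 1: ln(L1/L2) = ln(10/250) = -3.21888
Step 2: S2/S1 = 291/821 = 0.35445
Step 3: ln(S2/S1) = ln(0.35445) = -1.03719
Step 4: m = -3.21888 / -1.03719 = 3.10

3.10 (Weibull m)


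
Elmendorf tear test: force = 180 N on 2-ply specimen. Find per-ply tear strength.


Formula: Per-ply strength = Total force / Number of plies
Per-ply = 180 N / 2
Per-ply = 90 N

90 N


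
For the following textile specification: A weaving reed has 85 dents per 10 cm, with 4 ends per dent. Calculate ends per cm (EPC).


Formula: EPC = (dents per 10 cm * ends per dent) / 10
Step 1: Total ends per 10 cm = 85 * 4 = 340
Step 2: EPC = 340 / 10 = 34.0 ends/cm

34.0 ends/cm


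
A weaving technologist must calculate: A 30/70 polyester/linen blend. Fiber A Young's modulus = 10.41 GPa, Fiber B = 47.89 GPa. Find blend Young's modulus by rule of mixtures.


Formula: Blend property = (fraction_A * property_A) + (fraction_B * property_B)
Step 1: Contribution A = 30/100 * 10.41 GPa = 3.123 GPa
Step 2: Contribution B = 70/100 * 47.89 GPa = 33.523 GPa
Step 3: Blend Young's modulus = 3.123 + 33.523 = 36.646 GPa

36.646 GPa


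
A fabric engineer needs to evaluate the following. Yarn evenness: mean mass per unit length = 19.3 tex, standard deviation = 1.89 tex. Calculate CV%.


Formula: CV% = (standard deviation / mean) * 100
Step 1: Ratio = 1.89 / 19.3 = 0.097927
Step 2: CV% = 0.097927 * 100 = 9.7927% ≈ 9.8%

9.8%


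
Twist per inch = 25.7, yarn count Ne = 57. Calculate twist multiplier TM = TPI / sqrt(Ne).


Formula: TM = TPI / sqrt(Ne)
Step 1: sqrt(Ne) = sqrt(57) = 7.5498
Step 2: TM = 25.7 / 7.5498 = 3.40

3.40 TM


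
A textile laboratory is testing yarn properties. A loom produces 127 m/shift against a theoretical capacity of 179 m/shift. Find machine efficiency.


Formula: Efficiency% = (Actual output / Theoretical output) * 100
Efficiency% = (127 / 179) * 100
Efficiency% = 0.709497 * 100 = 70.9497% ≈ 70.9%

70.9%


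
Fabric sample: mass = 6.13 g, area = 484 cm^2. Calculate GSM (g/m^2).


Formula: GSM = mass_g / area_m2
Step 1: Convert area: 484 cm^2 = 484 / 10000 = 0.0484 m^2
Step 2: GSM = 6.13 g / 0.0484 m^2 = 126.7 g/m^2

126.7 g/m^2


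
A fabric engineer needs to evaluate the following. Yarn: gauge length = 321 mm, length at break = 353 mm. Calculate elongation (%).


Formula: Elongation (%) = ((L_break - L0) / L0) * 100
Step 1: Extension = 353 - 321 = 32 mm
Step 2: Elongation = (32 / 321) * 100
Step 3: Elongation = 0.099688 * 100 = 9.9688% ≈ 10.0%

10.0%


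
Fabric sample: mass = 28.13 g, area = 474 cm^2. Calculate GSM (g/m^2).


Formula: GSM = mass_g / area_m2
Step 1: Convert area: 474 cm^2 = 474 / 10000 = 0.0474 m^2
Step 2: GSM = 28.13 g / 0.0474 m^2 = 593.5 g/m^2

593.5 g/m^2


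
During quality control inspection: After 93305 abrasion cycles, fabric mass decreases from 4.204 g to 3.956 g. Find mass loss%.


Formula: Mass loss% = ((m_before - m_after) / m_before) * 100
Step 1: Mass loss = 4.204 - 3.956 = 0.248 g
Step 2: Ratio = 0.248 / 4.204 = 0.0589914
Step 3: Mass loss% = 0.0589914 * 100 = 5.89914% ≈ 5.90%

5.90%


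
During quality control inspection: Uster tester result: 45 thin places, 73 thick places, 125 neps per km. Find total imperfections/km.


Formula: Total = thin places + thick places + neps
Total = 45 + 73 + 125
Total = 243 imperfections/km

243 imperfections/km


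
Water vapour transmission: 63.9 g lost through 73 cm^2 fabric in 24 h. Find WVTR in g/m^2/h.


Formula: WVTR = mass_loss / (area * time)
Step 1: Convert area: 73 cm^2 = 0.0073 m^2
Step 2: WVTR = 63.9 g / (0.0073 m^2 * 24 h)
Step 3: WVTR = 63.9 / 0.1752 = 364.7 g/m^2/h

364.7 g/m^2/h


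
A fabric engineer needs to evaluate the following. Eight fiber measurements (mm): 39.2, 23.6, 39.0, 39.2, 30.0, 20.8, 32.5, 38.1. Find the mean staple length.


Formula: Mean = sum of lengths / count
Sum = 39.2 + 23.6 + 39.0 + 39.2 + 30.0 + 20.8 + 32.5 + 38.1
Sum = 262.4 mm
Mean = 262.4 / 8 = 32.80 mm

32.80 mm


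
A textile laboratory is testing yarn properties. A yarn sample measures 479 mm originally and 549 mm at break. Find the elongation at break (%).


Formula: Elongation (%) = ((L_break - L0) / L0) * 100
Step 1: Extension = 549 - 479 = 70 mm
Step 2: Elongation = (70 / 479) * 100
Step 3: Elongation = 0.146138 * 100 = 14.6138% ≈ 14.6%

14.6%


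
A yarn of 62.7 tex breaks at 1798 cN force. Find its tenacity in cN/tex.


Formula: Tenacity = Breaking force / Linear density
Tenacity = 1798 cN / 62.7 tex
Tenacity = 28.68 cN/tex

28.68 cN/tex


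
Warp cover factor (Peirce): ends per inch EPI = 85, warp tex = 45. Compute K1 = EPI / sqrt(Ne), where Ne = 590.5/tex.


Formula: K1 = EPI / sqrt(Ne), with Ne = 590.5 / tex_warp
Step 1: Ne = 590.5 / 45 = 13.122
Step 2: sqrt(Ne) = sqrt(13.122) = 3.6224
Step 3: K1 = 85 / 3.6224 = 23.5

23.5


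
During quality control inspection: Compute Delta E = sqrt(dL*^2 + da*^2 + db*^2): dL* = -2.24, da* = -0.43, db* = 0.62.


Formula: Delta E = sqrt(dL*^2 + da*^2 + db*^2)
Step 1: dL*^2 = (-2.24)^2 = 5.0176
Step 2: da*^2 = (-0.43)^2 = 0.1849
Step 3: db*^2 = 0.62^2 = 0.3844
Step 4: Sum = 5.0176 + 0.1849 + 0.3844 = 5.5869
Step 5: Delta E = sqrt(5.5869) = 2.36

2.36 Delta E


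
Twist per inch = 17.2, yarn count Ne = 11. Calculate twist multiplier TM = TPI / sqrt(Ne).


Formula: TM = TPI / sqrt(Ne)
Step 1: sqrt(Ne) = sqrt(11) = 3.3166
Step 2: TM = 17.2 / 3.3166 = 5.19

5.19 TM


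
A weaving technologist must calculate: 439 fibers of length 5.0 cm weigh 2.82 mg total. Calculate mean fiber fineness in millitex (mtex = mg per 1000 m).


Formula: fineness (mtex) = mass (mg) / total length (km) = (mass_mg / total_length_m) * 1000
Step 1: Convert fiber length: 5.0 cm = 0.05 m
Step 2: Total fiber length = 439 * 0.05 = 21.95 m
Step 3: Linear density = 2.82 mg / 21.95 m = 0.1285 mg/m
Step 4: fineness = 0.1285 * 1000 = 128.5 mtex

128.5 mtex


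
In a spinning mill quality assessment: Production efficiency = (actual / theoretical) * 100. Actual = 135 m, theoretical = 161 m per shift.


Formula: Efficiency% = (Actual output / Theoretical output) * 100
Efficiency% = (135 / 161) * 100
Efficiency% = 0.838509 * 100 = 83.8509% ≈ 83.9%

83.9%


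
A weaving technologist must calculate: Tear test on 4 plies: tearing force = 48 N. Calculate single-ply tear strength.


Formula: Per-ply strength = Total force / Number of plies
Per-ply = 48 N / 4
Per-ply = 12 N

12 N


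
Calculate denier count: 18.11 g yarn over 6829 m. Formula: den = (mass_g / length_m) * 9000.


Formula: den = (mass_g / length_m) * 9000
Substituting: den = (18.11 / 6829) * 9000
Intermediate: 18.11 / 6829 = 0.00265193 g/m
den = 0.00265193 * 9000 = 23.9 denier

23.9 denier


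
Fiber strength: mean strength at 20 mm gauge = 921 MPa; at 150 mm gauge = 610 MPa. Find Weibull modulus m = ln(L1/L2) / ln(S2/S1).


Formula: m = ln(L1/L2) / ln(S2/S1)
Step 1: ln(L1/L2) = ln(20/150) = -2.01490
Step 2: S2/S1 = 610/921 = 0.66232
Step 3: ln(S2/S1) = ln(0.66232) = -0.41201
Step 4: m = -2.01490 / -0.41201 = 4.89

4.89 (Weibull m)


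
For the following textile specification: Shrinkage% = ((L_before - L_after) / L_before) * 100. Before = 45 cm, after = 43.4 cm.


Formula: Shrinkage% = ((L_before - L_after) / L_before) * 100
Step 1: Shrinkage = 45 - 43.4 = 1.6 cm
Step 2: Shrinkage% = (1.6 / 45) * 100
Step 3: Shrinkage% = 0.035556 * 100 = 3.5556% ≈ 3.6%

3.6%


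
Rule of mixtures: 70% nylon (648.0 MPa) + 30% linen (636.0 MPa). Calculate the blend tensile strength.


Formula: Blend property = (fraction_A * property_A) + (fraction_B * property_B)
Step 1: Contribution A = 70/100 * 648.0 MPa = 453.6 MPa
Step 2: Contribution B = 30/100 * 636.0 MPa = 190.8 MPa
Step 3: Blend tensile strength = 453.6 + 190.8 = 644.4 MPa

644.4 MPa


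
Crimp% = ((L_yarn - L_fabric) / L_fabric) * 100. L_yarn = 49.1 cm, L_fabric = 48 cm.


Formula: Crimp% = ((L_yarn - L_fabric) / L_fabric) * 100
Step 1: Extension = 49.1 - 48 = 1.1 cm
Step 2: Crimp% = (1.1 / 48) * 100
Step 3: Crimp% = 0.022917 * 100 = 2.2917% ≈ 2.3%

2.3%


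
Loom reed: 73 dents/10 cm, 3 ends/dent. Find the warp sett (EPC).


Formula: EPC = (dents per 10 cm * ends per dent) / 10
Step 1: Total ends per 10 cm = 73 * 3 = 219
Step 2: EPC = 219 / 10 = 21.9 ends/cm

21.9 ends/cm


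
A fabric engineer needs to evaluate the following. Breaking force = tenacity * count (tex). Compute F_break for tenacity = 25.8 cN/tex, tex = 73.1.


Formula: Breaking force = Tenacity * Linear density
F = 25.8 cN/tex * 73.1 tex
F = 1885.98 cN

1885.98 cN


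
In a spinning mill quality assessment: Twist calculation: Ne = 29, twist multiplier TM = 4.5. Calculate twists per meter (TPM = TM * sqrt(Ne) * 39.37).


Formula: TPM = TM * sqrt(Ne) * 39.37
Step 1: sqrt(Ne) = sqrt(29) = 5.3852
Step 2: TM * sqrt(Ne) = 4.5 * 5.3852 = 24.2334
Step 3: TPM = 24.2334 * 39.37 = 954 twists/m

954 twists/m


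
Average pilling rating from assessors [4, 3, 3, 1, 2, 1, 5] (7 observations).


Formula: Mean = sum / count
Sum = 4 + 3 + 3 + 1 + 2 + 1 + 5 = 19
Mean = 19 / 7 = 2.7

2.7


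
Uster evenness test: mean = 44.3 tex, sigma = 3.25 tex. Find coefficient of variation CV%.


Formula: CV% = (standard deviation / mean) * 100
Step 1: Ratio = 3.25 / 44.3 = 0.073363
Step 2: CV% = 0.073363 * 100 = 7.3363% ≈ 7.3%

7.3%


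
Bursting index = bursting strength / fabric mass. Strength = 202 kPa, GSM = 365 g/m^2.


Formula: Bursting Index = Bursting Strength / Fabric GSM
BI = 202 kPa / 365 g/m^2
BI = 0.553 kPa/(g/m^2)

0.553 kPa/(g/m^2)


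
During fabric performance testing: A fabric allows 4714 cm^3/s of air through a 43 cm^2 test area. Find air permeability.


Formula: Air Permeability = Airflow / Test Area
AP = 4714 cm^3/s / 43 cm^2
AP = 109.6 cm^3/s/cm^2

109.6 cm^3/s/cm^2


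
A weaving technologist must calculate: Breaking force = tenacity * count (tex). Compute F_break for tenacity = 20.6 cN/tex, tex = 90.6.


Formula: Breaking force = Tenacity * Linear density
F = 20.6 cN/tex * 90.6 tex
F = 1866.36 cN

1866.36 cN


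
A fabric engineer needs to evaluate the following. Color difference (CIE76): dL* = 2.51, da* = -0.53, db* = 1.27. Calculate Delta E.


Formula: Delta E = sqrt(dL*^2 + da*^2 + db*^2)
Step 1: dL*^2 = 2.51^2 = 6.3001
Step 2: da*^2 = (-0.53)^2 = 0.2809
Step 3: db*^2 = 1.27^2 = 1.6129
Step 4: Sum = 6.3001 + 0.2809 + 1.6129 = 8.1939
Step 5: Delta E = sqrt(8.1939) = 2.86

2.86 Delta E
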